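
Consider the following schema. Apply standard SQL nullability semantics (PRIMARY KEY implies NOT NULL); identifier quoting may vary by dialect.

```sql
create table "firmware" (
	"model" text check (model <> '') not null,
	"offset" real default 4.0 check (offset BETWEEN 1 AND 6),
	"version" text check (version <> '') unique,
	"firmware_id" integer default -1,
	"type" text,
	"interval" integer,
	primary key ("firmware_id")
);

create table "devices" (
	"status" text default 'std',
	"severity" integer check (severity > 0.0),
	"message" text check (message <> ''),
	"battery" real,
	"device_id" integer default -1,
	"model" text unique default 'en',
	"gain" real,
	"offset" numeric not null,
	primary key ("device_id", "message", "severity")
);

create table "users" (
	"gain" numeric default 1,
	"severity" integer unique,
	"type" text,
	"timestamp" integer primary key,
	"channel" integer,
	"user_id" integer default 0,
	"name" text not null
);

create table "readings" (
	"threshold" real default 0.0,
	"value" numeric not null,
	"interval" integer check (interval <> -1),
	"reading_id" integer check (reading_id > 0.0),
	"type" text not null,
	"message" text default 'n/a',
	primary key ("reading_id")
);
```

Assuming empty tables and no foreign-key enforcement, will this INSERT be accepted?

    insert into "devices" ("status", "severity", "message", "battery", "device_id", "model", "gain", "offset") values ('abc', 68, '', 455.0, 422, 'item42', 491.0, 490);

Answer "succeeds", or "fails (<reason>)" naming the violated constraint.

The value '' for message violates CHECK (message <> '').

fails (CHECK on message)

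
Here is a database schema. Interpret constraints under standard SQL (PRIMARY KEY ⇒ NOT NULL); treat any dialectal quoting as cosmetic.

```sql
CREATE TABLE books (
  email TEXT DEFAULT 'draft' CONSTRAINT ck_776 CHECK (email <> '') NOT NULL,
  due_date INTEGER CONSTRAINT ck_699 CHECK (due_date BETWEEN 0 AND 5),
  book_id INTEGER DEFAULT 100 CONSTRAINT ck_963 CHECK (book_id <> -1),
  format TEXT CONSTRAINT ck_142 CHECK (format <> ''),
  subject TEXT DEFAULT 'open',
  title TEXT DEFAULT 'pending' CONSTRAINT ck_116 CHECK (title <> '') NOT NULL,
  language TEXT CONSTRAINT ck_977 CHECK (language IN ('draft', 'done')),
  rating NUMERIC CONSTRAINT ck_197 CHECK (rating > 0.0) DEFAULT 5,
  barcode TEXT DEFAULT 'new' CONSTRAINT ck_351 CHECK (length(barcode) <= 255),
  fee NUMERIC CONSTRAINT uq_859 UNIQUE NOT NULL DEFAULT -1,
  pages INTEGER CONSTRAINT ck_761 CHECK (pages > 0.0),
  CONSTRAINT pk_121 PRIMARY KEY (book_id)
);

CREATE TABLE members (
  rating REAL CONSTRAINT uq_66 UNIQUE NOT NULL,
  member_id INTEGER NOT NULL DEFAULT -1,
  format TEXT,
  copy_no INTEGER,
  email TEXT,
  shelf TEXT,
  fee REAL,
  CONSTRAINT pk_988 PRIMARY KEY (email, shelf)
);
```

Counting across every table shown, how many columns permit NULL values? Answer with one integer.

books: 7 nullable (due_date, format, subject, language, rating, barcode, pages — PK (book_id) and explicit NOT NULL columns excluded).
members: 3 nullable (format, copy_no, fee — PK (email, shelf) and explicit NOT NULL columns excluded).
Total: 7 + 3 = 10.

10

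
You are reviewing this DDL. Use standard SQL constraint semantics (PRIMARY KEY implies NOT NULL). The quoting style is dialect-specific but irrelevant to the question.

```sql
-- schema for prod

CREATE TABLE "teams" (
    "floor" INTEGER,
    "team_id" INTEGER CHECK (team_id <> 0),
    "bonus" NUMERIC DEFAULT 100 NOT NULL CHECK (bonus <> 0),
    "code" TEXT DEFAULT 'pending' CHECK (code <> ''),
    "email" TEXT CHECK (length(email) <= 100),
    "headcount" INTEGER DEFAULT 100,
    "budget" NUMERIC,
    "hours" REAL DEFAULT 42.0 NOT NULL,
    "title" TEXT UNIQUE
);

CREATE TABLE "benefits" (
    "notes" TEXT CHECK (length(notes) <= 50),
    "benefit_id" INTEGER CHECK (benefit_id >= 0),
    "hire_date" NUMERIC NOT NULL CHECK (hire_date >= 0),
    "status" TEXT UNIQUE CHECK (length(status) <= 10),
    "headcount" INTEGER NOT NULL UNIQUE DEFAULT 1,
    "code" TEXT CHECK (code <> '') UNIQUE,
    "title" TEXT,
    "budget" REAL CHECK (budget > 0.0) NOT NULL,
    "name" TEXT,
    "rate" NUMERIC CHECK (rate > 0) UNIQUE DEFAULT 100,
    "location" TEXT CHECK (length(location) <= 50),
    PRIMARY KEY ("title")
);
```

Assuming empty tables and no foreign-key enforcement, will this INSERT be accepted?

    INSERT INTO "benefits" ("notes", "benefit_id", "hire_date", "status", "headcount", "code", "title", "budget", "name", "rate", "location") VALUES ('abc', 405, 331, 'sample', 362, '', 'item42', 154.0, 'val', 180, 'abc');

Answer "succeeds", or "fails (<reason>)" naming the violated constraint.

The value '' for code violates CHECK (code <> '').

fails (CHECK on code)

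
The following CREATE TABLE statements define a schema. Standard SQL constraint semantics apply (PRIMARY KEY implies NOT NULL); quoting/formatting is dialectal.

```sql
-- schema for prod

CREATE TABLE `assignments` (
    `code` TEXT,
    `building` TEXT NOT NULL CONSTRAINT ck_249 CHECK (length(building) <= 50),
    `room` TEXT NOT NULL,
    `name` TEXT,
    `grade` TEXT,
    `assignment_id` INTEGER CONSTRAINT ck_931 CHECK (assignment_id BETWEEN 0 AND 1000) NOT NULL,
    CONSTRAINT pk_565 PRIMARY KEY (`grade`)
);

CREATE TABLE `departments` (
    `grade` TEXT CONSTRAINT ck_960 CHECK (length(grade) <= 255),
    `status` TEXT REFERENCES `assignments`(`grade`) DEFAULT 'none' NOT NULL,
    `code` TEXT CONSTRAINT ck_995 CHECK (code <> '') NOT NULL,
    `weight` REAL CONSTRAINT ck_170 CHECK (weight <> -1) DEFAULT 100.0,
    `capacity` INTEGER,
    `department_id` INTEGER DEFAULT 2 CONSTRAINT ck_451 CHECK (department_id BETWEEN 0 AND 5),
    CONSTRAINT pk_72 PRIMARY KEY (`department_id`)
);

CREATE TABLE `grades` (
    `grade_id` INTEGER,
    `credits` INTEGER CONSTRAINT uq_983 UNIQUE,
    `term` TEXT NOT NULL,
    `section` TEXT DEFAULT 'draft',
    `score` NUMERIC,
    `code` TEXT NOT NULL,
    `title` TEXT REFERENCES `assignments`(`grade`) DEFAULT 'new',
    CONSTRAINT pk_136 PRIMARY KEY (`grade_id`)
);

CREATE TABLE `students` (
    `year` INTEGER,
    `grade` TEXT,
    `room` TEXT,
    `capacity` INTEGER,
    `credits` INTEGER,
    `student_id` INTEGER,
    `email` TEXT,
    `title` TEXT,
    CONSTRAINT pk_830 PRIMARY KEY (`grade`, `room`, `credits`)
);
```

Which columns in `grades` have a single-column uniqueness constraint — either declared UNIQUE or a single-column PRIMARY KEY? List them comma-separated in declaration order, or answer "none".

grade_id, credits

- grade_id: single-column PRIMARY KEY → unique.
- credits: declared UNIQUE → unique.
- term: no UNIQUE or single-column PK constraint.
- section: no UNIQUE or single-column PK constraint.
- score: no UNIQUE or single-column PK constraint.
- code: no UNIQUE or single-column PK constraint.
- title: no UNIQUE or single-column PK constraint.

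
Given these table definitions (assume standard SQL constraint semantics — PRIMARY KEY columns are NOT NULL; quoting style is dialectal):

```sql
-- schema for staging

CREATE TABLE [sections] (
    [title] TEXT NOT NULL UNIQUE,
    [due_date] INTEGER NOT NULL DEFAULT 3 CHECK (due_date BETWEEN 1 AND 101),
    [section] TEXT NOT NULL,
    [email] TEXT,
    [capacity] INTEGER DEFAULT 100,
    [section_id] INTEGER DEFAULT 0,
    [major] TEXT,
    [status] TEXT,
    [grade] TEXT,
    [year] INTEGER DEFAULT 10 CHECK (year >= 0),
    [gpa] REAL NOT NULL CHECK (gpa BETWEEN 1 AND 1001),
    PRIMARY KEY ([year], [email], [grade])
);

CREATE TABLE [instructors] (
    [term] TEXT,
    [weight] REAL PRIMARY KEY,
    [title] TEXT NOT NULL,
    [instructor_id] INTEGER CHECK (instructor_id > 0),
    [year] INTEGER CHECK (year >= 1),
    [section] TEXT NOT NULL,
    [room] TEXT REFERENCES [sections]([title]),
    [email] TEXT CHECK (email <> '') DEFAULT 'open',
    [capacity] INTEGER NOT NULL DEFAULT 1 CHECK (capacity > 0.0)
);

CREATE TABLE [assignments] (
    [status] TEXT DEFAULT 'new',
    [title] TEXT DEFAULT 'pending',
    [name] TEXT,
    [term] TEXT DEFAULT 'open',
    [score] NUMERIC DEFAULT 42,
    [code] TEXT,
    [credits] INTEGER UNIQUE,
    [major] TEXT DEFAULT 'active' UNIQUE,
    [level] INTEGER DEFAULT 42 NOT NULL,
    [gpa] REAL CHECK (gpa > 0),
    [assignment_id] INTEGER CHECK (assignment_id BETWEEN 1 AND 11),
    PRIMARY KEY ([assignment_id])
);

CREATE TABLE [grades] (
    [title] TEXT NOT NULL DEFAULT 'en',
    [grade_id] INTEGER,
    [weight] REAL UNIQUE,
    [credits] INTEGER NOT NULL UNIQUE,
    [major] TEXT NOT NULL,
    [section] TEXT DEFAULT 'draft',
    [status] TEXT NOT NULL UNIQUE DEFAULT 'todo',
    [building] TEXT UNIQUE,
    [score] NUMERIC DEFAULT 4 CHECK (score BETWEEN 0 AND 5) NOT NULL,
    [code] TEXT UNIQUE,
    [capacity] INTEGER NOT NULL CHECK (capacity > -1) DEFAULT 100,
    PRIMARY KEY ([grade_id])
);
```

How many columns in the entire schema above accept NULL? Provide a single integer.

22

sections: 4 nullable (capacity, section_id, major, status — PK (year, email, grade) and explicit NOT NULL columns excluded).
instructors: 5 nullable (term, instructor_id, year, room, email — PK (weight) and explicit NOT NULL columns excluded).
assignments: 9 nullable (status, title, name, term, score, code, credits, major, gpa — PK (assignment_id) and explicit NOT NULL columns excluded).
grades: 4 nullable (weight, section, building, code — PK (grade_id) and explicit NOT NULL columns excluded).
Total: 4 + 5 + 9 + 4 = 22.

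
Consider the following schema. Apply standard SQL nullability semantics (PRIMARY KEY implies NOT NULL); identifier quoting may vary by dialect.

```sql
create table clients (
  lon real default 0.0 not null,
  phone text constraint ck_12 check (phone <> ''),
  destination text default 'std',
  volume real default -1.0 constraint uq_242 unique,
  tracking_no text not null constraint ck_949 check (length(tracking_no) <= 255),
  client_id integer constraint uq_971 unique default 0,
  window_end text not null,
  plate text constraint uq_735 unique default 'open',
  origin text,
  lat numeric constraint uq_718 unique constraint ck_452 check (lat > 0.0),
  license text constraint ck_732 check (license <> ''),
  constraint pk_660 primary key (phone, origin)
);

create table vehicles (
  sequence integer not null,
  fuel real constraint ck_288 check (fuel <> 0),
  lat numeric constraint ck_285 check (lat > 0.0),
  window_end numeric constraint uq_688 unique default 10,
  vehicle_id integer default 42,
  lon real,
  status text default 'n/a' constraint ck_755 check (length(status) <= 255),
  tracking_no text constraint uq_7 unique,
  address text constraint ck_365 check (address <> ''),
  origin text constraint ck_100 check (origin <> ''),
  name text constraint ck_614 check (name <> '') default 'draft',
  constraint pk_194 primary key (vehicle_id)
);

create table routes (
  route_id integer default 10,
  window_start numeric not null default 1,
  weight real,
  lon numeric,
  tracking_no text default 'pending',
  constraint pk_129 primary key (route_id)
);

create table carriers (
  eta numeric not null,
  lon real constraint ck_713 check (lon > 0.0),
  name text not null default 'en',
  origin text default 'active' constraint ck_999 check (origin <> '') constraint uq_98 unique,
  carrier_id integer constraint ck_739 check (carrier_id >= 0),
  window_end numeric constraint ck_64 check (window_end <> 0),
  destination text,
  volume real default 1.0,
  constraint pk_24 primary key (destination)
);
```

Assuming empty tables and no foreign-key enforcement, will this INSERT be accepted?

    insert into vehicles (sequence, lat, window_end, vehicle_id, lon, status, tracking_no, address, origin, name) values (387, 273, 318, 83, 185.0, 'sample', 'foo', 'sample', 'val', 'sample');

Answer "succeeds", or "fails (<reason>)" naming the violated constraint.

NOT NULL columns: sequence is supplied; vehicle_id is supplied.
CHECK constraints: 273 satisfies (lat > 0.0); 'sample' satisfies (length(status) <= 255); 'sample' satisfies (address <> ''); 'val' satisfies (origin <> ''); 'sample' satisfies (name <> '').
No constraint is violated.

succeeds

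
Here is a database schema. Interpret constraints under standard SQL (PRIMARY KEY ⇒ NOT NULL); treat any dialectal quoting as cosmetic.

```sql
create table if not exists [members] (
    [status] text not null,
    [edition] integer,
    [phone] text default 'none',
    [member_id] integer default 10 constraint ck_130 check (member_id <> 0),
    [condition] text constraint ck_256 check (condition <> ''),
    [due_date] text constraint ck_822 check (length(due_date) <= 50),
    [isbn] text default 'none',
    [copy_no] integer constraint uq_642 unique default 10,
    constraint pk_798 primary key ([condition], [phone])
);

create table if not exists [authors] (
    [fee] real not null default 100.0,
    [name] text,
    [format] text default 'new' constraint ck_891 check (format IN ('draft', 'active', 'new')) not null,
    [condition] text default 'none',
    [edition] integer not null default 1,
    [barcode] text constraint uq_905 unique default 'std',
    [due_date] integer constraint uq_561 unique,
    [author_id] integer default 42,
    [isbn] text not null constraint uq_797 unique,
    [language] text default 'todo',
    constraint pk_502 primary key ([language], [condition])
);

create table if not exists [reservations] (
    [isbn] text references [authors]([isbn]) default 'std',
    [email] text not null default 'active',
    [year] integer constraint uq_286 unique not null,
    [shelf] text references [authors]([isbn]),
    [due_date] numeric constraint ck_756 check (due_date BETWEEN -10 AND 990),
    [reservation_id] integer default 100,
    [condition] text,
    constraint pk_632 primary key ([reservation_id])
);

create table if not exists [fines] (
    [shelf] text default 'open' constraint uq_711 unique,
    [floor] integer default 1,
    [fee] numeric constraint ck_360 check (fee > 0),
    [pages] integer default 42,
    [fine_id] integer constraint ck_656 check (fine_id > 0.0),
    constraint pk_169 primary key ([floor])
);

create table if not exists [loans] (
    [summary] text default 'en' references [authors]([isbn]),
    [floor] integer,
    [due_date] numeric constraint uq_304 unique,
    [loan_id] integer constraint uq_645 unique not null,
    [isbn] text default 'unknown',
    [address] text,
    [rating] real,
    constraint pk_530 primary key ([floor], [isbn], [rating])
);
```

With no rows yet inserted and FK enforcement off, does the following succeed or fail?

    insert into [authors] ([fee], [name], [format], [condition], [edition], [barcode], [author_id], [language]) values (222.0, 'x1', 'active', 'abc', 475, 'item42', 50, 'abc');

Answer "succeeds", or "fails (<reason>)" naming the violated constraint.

fails (NOT NULL on isbn)

isbn is omitted from the column list and has no DEFAULT, so it would receive NULL.
But isbn is declared NOT NULL.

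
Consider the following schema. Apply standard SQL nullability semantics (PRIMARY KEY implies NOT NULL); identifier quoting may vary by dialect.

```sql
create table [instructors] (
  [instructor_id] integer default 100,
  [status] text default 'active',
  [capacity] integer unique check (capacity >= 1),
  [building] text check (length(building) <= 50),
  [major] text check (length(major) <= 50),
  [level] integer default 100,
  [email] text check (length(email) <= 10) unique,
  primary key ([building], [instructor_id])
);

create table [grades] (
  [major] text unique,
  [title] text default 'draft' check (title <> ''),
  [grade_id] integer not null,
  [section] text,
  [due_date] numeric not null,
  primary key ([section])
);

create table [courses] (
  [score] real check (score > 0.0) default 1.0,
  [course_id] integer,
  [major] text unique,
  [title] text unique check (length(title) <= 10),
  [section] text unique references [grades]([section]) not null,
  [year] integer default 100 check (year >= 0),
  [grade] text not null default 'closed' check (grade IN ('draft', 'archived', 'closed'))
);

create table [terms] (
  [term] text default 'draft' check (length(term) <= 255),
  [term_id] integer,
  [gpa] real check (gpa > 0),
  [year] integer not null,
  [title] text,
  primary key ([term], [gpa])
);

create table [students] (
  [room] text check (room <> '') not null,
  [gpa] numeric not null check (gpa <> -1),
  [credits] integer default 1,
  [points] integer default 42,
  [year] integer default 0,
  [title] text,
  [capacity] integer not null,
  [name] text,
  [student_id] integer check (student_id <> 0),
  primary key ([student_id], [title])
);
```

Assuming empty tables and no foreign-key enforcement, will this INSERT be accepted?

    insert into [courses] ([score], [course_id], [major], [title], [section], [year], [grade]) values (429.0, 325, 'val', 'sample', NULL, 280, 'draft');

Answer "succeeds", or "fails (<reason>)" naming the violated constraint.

section is explicitly set to NULL, but section is declared NOT NULL.

fails (NOT NULL on section)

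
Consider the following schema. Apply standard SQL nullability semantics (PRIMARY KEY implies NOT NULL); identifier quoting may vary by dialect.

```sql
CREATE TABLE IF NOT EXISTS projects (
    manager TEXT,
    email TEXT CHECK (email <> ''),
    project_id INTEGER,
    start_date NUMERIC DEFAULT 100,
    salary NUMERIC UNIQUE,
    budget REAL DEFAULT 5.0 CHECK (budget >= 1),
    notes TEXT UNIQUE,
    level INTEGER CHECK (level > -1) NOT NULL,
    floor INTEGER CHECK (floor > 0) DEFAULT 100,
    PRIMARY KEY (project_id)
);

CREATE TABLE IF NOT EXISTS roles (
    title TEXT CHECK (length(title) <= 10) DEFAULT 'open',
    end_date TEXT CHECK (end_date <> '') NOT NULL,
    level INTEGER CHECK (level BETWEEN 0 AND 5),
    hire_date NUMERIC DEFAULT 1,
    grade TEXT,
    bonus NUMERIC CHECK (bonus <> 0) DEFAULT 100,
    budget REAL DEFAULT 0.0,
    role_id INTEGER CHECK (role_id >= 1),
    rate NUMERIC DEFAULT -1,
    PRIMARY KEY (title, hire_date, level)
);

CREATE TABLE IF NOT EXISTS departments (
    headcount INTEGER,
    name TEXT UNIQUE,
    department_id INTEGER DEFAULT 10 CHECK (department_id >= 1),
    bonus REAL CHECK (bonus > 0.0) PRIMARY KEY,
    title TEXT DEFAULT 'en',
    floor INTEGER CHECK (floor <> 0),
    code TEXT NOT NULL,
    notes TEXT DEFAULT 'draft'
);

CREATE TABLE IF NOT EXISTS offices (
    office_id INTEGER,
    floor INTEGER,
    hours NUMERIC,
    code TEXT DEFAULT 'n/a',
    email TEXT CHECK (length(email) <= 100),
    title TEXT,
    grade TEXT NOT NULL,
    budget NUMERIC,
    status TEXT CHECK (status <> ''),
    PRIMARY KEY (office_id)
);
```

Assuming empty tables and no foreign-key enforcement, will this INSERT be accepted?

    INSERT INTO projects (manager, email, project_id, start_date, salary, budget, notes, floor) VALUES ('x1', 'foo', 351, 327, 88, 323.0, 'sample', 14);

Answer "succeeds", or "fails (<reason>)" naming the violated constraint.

fails (NOT NULL on level)

level is omitted from the column list and has no DEFAULT, so it would receive NULL.
But level is declared NOT NULL.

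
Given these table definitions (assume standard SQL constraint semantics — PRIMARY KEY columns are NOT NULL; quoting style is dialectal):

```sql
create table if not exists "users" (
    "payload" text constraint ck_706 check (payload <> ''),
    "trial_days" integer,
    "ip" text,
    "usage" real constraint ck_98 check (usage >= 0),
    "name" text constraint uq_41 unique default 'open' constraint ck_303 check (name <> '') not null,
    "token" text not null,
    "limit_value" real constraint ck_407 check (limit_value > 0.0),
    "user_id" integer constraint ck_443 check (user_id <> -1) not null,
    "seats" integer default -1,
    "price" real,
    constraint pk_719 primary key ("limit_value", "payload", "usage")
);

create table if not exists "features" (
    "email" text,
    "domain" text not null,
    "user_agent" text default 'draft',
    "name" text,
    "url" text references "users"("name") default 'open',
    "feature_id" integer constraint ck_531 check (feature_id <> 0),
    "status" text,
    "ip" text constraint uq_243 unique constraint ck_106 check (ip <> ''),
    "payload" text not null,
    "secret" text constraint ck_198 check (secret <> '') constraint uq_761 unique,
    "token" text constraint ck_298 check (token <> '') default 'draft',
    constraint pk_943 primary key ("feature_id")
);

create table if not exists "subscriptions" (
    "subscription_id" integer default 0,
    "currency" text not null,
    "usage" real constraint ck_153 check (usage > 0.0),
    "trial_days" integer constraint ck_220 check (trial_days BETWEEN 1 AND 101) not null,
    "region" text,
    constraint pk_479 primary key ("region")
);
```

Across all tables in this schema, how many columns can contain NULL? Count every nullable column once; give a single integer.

14

users: 4 nullable (trial_days, ip, seats, price — PK (limit_value, payload, usage) and explicit NOT NULL columns excluded).
features: 8 nullable (email, user_agent, name, url, status, ip, secret, token — PK (feature_id) and explicit NOT NULL columns excluded).
subscriptions: 2 nullable (subscription_id, usage — PK (region) and explicit NOT NULL columns excluded).
Total: 4 + 8 + 2 = 14.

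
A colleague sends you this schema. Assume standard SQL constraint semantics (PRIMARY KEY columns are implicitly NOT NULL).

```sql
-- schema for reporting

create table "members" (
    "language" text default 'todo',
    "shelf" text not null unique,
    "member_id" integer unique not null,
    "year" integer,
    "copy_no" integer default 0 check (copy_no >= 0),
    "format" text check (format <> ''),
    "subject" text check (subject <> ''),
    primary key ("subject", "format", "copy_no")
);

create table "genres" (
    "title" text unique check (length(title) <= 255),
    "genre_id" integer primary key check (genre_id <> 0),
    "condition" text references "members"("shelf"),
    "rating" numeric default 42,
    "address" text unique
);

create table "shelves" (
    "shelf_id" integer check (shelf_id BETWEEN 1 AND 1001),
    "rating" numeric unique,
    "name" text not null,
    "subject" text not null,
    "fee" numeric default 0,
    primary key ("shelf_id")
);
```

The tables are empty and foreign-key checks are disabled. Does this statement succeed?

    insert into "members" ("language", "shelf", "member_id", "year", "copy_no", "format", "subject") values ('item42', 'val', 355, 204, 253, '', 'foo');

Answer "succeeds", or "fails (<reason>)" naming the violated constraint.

The value '' for format violates CHECK (format <> '').

fails (CHECK on format)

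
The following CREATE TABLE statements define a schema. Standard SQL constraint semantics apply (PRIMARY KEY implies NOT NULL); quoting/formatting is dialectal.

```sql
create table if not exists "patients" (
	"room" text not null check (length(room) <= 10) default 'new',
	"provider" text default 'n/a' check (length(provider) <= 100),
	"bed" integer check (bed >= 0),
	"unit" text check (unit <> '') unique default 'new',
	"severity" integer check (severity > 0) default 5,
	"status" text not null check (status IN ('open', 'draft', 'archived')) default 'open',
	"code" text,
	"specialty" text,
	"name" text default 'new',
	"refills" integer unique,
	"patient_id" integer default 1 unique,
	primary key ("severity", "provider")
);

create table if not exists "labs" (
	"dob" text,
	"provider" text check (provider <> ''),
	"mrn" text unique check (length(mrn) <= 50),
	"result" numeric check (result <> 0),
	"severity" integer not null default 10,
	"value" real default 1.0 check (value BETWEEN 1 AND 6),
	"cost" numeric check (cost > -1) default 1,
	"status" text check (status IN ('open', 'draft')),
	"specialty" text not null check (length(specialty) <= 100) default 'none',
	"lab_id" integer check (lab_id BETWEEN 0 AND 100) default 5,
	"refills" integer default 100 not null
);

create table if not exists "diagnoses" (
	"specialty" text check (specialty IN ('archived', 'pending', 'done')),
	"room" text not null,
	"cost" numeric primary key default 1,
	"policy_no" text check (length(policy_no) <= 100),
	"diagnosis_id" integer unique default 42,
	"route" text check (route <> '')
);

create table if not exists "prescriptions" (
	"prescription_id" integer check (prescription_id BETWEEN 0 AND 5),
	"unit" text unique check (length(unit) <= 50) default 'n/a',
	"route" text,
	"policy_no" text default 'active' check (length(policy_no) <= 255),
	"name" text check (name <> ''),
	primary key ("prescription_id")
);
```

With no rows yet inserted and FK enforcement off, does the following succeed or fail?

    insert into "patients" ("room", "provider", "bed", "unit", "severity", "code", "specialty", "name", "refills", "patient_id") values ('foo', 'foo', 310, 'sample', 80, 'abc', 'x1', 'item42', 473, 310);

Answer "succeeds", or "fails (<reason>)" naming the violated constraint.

NOT NULL columns: provider is supplied; room is supplied; severity is supplied; status defaults to 'open'.
CHECK constraints: 'foo' satisfies (length(room) <= 10); 'foo' satisfies (length(provider) <= 100); 310 satisfies (bed >= 0); 'sample' satisfies (unit <> ''); 80 satisfies (severity > 0).
No constraint is violated.

succeeds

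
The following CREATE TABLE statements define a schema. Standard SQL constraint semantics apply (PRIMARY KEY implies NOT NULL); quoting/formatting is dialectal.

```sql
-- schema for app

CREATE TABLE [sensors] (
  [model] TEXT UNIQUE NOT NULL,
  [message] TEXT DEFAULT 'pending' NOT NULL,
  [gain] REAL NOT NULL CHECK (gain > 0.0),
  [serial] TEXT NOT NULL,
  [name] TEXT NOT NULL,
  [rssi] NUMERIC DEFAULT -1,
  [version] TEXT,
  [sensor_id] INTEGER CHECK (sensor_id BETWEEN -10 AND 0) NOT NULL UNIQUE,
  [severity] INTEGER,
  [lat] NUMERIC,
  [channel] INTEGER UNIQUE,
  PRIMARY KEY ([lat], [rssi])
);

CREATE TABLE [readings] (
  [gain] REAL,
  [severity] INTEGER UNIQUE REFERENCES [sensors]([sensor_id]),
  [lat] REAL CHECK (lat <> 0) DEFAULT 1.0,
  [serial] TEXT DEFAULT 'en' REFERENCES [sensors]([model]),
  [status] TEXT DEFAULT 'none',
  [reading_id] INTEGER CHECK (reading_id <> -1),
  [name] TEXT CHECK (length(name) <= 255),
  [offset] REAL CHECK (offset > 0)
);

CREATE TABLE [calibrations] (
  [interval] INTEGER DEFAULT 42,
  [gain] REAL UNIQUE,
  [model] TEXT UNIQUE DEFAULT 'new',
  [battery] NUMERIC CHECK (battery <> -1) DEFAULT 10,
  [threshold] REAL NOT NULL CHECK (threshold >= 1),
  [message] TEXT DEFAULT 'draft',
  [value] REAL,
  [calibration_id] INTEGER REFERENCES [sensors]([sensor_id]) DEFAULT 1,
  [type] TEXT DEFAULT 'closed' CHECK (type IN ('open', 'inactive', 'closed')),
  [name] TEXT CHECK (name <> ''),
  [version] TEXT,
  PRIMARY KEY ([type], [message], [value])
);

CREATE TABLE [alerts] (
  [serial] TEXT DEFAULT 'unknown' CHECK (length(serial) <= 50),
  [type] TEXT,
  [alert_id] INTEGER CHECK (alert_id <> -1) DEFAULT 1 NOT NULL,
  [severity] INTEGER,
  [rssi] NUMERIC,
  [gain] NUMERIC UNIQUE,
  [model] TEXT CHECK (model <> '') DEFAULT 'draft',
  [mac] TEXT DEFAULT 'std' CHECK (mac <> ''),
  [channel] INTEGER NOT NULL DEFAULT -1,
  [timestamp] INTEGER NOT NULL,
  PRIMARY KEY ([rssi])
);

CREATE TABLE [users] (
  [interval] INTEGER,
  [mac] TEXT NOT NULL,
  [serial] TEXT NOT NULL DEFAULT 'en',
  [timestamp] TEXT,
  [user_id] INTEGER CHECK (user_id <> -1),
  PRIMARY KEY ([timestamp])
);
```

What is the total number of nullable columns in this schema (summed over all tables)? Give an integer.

26

sensors: 3 nullable (version, severity, channel — PK (lat, rssi) and explicit NOT NULL columns excluded).
readings: 8 nullable (gain, severity, lat, serial, status, reading_id, name, offset — PK none and explicit NOT NULL columns excluded).
calibrations: 7 nullable (interval, gain, model, battery, calibration_id, name, version — PK (type, message, value) and explicit NOT NULL columns excluded).
alerts: 6 nullable (serial, type, severity, gain, model, mac — PK (rssi) and explicit NOT NULL columns excluded).
users: 2 nullable (interval, user_id — PK (timestamp) and explicit NOT NULL columns excluded).
Total: 3 + 8 + 7 + 6 + 2 = 26.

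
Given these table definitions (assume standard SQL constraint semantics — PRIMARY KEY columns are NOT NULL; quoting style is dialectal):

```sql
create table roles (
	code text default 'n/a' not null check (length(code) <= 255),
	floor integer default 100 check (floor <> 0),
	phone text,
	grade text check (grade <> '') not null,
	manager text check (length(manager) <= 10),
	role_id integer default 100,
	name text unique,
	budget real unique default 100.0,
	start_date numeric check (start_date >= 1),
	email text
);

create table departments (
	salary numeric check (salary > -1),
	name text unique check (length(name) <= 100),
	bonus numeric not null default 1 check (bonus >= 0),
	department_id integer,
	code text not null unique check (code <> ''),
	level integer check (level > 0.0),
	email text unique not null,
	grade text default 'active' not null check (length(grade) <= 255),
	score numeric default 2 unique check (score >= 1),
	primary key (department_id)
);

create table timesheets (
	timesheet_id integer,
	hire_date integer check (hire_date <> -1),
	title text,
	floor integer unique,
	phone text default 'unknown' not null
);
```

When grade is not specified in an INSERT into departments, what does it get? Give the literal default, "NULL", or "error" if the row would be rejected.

grade has an explicit DEFAULT 'active'.
When the column is omitted from an INSERT, that default is used.

'active'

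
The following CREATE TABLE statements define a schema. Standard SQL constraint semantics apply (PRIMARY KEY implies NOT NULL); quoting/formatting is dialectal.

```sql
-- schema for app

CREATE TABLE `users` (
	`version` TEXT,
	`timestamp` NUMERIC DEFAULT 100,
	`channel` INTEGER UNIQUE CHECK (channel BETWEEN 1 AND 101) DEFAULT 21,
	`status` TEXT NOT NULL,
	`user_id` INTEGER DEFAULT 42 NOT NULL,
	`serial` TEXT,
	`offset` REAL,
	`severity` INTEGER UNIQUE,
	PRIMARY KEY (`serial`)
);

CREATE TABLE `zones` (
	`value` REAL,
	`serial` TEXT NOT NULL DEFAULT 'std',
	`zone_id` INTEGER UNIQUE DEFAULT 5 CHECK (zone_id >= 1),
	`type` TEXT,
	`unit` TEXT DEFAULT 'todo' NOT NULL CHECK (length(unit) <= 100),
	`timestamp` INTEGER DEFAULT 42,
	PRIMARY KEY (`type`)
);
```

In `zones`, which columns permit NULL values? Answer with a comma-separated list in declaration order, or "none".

value, zone_id, timestamp

- value: no NOT NULL constraint applies → nullable.
- serial: declared NOT NULL → not nullable.
- zone_id: CHECK does not forbid NULL (a CHECK constraint passes when its expression is NULL) → nullable.
- type: part of the PRIMARY KEY, which implies NOT NULL → not nullable.
- unit: declared NOT NULL → not nullable.
- timestamp: DEFAULT only fills an omitted column; an explicit NULL is still allowed → nullable.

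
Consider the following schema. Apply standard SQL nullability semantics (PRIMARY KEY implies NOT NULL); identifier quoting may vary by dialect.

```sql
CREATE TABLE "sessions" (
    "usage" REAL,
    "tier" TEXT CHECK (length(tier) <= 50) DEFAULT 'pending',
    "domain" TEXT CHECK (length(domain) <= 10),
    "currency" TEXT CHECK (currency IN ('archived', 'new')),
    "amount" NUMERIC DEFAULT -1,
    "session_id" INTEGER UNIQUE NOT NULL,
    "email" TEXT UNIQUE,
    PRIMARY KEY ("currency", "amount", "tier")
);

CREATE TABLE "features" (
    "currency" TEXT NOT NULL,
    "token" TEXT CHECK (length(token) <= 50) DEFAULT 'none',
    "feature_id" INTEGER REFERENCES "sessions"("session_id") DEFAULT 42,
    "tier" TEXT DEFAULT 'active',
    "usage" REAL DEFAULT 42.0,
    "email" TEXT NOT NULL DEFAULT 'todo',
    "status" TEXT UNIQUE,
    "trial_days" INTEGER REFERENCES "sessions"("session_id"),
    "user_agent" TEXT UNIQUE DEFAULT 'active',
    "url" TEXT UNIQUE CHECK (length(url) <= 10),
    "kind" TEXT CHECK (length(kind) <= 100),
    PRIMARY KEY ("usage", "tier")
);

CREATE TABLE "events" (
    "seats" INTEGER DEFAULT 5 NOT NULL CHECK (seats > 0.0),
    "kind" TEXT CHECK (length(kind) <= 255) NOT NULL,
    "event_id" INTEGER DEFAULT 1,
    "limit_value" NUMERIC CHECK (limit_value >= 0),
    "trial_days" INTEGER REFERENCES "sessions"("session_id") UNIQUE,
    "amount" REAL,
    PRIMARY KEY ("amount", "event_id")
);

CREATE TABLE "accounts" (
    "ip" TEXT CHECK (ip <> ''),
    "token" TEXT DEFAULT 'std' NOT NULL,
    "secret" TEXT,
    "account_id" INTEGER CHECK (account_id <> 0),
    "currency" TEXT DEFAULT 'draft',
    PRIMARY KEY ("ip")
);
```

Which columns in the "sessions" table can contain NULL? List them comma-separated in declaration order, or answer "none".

- usage: no NOT NULL constraint applies → nullable.
- tier: part of the PRIMARY KEY, which implies NOT NULL → not nullable.
- domain: CHECK does not forbid NULL (a CHECK constraint passes when its expression is NULL) → nullable.
- currency: part of the PRIMARY KEY, which implies NOT NULL → not nullable.
- amount: part of the PRIMARY KEY, which implies NOT NULL → not nullable.
- session_id: declared NOT NULL → not nullable.
- email: UNIQUE does not imply NOT NULL → nullable.

usage, domain, email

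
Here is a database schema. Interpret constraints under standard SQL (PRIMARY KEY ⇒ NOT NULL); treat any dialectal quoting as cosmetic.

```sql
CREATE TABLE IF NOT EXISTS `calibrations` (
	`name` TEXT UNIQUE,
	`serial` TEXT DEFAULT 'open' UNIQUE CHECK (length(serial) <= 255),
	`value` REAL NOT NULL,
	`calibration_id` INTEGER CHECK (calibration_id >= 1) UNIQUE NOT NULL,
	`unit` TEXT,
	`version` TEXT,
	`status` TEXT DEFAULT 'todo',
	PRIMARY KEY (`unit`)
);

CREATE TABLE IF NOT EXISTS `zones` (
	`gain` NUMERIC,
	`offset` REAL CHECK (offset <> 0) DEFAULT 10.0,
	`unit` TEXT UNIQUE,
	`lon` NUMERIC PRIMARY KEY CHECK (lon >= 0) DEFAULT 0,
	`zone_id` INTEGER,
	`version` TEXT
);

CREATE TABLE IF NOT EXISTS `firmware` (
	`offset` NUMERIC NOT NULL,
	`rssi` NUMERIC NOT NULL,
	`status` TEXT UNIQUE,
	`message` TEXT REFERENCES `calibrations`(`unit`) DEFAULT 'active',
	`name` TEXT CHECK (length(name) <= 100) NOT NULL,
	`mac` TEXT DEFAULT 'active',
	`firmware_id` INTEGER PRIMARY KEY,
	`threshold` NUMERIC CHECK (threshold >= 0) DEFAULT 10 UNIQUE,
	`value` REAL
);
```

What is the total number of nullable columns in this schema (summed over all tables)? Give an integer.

calibrations: 4 nullable (name, serial, version, status — PK (unit) and explicit NOT NULL columns excluded).
zones: 5 nullable (gain, offset, unit, zone_id, version — PK (lon) and explicit NOT NULL columns excluded).
firmware: 5 nullable (status, message, mac, threshold, value — PK (firmware_id) and explicit NOT NULL columns excluded).
Total: 4 + 5 + 5 = 14.

14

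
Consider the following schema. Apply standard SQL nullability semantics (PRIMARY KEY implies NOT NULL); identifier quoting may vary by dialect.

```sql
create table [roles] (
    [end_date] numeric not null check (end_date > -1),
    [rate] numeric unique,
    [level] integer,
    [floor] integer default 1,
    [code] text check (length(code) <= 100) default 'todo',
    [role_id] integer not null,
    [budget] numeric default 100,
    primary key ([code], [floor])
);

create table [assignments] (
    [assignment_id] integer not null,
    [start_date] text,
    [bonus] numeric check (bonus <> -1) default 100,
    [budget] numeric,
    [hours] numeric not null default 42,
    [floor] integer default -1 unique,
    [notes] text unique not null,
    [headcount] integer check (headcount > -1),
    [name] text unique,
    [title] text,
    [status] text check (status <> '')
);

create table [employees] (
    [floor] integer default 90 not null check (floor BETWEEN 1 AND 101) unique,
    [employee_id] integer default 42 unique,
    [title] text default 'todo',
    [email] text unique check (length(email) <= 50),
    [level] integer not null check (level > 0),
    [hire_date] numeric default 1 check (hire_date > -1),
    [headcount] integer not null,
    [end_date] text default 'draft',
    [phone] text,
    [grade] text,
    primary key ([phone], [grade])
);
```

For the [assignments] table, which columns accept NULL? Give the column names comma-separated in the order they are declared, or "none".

- assignment_id: declared NOT NULL → not nullable.
- start_date: no NOT NULL constraint applies → nullable.
- bonus: CHECK does not forbid NULL (a CHECK constraint passes when its expression is NULL) → nullable.
- budget: no NOT NULL constraint applies → nullable.
- hours: declared NOT NULL → not nullable.
- floor: UNIQUE does not imply NOT NULL → nullable.
- notes: declared NOT NULL → not nullable.
- headcount: CHECK does not forbid NULL (a CHECK constraint passes when its expression is NULL) → nullable.
- name: UNIQUE does not imply NOT NULL → nullable.
- title: no NOT NULL constraint applies → nullable.
- status: CHECK does not forbid NULL (a CHECK constraint passes when its expression is NULL) → nullable.

start_date, bonus, budget, floor, headcount, name, title, status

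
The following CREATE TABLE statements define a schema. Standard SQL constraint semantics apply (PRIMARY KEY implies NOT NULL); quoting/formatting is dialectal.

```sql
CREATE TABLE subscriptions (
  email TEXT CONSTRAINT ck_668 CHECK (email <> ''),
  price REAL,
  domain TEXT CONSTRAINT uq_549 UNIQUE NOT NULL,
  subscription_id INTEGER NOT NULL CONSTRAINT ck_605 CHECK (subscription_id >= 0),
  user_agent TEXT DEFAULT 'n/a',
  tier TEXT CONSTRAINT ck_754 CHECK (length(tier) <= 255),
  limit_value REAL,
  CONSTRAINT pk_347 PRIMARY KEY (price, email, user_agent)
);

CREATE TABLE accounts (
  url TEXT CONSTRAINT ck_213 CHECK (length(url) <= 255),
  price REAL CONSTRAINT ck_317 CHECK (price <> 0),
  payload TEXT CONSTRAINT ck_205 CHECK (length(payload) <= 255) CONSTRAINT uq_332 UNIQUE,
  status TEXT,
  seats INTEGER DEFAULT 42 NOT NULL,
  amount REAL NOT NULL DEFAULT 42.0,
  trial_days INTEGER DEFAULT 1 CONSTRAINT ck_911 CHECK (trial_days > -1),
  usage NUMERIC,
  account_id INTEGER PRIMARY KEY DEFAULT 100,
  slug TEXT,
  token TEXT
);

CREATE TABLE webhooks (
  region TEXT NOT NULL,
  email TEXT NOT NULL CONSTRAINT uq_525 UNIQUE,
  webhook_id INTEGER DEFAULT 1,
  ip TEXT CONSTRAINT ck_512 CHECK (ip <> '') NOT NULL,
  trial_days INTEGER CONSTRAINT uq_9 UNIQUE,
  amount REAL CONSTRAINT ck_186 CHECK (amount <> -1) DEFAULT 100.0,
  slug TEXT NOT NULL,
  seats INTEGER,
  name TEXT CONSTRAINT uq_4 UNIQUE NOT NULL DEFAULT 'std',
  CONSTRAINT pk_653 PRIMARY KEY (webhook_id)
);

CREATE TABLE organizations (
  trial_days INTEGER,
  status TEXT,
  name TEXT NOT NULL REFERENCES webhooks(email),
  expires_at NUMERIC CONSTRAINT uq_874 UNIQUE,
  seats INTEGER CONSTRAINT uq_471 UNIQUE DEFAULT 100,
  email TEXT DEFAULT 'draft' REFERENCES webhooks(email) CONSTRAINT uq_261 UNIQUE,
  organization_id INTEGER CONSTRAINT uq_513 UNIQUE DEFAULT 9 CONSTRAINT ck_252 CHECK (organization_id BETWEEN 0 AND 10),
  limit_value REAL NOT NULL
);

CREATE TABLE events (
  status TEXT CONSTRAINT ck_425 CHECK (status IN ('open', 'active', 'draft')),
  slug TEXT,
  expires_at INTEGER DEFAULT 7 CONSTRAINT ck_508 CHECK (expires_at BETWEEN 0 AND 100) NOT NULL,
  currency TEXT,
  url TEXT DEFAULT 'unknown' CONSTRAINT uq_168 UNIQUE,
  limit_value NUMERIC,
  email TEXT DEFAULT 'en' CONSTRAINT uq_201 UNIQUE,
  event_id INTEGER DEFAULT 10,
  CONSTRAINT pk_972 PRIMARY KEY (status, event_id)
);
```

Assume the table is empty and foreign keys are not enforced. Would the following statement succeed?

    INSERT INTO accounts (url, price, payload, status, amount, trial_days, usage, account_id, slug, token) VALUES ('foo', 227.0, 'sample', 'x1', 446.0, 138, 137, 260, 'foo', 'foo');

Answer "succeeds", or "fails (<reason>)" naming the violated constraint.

NOT NULL columns: account_id is supplied; amount is supplied; seats defaults to 42.
CHECK constraints: 'foo' satisfies (length(url) <= 255); 227.0 satisfies (price <> 0); 'sample' satisfies (length(payload) <= 255); 138 satisfies (trial_days > -1).
No constraint is violated.

succeeds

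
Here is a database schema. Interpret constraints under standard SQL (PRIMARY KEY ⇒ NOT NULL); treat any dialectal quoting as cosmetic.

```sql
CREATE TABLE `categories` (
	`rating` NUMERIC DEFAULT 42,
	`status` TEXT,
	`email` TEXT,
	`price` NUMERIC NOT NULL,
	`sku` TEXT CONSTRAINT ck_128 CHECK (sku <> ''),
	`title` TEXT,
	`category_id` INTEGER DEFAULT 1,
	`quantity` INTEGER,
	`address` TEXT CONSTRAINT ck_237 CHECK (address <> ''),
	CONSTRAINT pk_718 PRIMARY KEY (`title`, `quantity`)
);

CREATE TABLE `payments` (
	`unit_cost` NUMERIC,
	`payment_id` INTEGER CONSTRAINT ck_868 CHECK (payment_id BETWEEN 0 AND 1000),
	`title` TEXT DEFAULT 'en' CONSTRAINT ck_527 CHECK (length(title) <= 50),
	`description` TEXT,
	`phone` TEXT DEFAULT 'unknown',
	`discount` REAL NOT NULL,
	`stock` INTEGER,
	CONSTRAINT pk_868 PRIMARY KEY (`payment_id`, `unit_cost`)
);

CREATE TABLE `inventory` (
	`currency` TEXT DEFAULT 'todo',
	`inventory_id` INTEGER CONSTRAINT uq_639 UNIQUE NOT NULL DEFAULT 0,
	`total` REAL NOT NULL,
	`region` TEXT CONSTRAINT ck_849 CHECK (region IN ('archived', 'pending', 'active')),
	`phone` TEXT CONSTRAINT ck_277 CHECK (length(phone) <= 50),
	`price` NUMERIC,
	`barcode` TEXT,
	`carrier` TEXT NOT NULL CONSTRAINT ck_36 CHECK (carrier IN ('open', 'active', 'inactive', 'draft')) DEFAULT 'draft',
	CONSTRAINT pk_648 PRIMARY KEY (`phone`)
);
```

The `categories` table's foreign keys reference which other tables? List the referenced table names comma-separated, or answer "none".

none

No column in categories has a REFERENCES clause.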